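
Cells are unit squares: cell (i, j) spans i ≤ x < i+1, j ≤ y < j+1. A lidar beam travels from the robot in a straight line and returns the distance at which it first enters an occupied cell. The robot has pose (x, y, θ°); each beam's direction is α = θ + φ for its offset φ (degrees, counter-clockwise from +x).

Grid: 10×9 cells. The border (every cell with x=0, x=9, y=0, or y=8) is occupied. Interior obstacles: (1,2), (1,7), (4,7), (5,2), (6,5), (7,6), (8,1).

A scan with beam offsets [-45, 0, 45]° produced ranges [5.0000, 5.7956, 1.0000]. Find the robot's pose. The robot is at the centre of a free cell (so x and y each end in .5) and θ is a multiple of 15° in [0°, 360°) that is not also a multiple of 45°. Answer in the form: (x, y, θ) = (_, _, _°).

(x, y, θ) = (6.5, 1.5, 105°)

Candidates: 49 free-cell centres × 16 headings = 784 poses. Raycast each; keep the one whose scan matches to 4 dp.
  (7.5, 1.5, 165°): beam 1 = 6.3509 ≠ 5.0000 ✗
  (7.5, 5.5, 300°): beam 1 = 4.6587 ≠ 5.0000 ✗
  (3.5, 6.5, 165°): beam 1 = 1.7321 ≠ 5.0000 ✗
  …
  (6.5, 1.5, 105°): r_1=5.0000, r_2=5.7956, r_3=1.0000 — all match ✓
No second candidate reproduces the full scan.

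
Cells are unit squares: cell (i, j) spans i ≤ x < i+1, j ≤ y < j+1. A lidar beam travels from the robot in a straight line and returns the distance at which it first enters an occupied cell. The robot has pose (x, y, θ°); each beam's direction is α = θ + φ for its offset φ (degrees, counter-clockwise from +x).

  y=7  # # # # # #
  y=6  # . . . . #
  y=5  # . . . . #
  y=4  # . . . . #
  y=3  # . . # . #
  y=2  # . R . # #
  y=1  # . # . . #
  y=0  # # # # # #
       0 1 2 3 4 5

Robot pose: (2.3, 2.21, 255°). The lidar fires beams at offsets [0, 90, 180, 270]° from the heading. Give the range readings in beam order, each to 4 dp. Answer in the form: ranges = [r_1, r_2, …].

ranges = [0.2174, 2.7952, 4.9590, 1.3459]

beam 1: φ=0°, α=255°
  cosα=-0.2588 sinα=-0.9659 | (2,2) | tMaxX 1.1591 tMaxY 0.2174 | tΔX 3.8637 tΔY 1.0353
    t=0.2174 [y] (2,1) — stop
  → r_1 = 0.2174
beam 2: φ=90°, α=345°
  cosα=0.9659 sinα=-0.2588 | (2,2) | tMaxX 0.7247 tMaxY 0.8114 | tΔX 1.0353 tΔY 3.8637
    t=0.7247 [x] (3,2)
    t=0.8114 [y] (3,1)
    t=1.7600 [x] (4,1)
    t=2.7952 [x] (5,1) — stop
  → r_2 = 2.7952
beam 3: φ=180°, α=75°
  cosα=0.2588 sinα=0.9659 | (2,2) | tMaxX 2.7046 tMaxY 0.8179 | tΔX 3.8637 tΔY 1.0353
    t=0.8179 [y] (2,3)
    t=1.8531 [y] (2,4)
    t=2.7046 [x] (3,4)
    t=2.8884 [y] (3,5)
    t=3.9237 [y] (3,6)
    t=4.9590 [y] (3,7) — stop
  → r_3 = 4.9590
beam 4: φ=270°, α=165°
  cosα=-0.9659 sinα=0.2588 | (2,2) | tMaxX 0.3106 tMaxY 3.0523 | tΔX 1.0353 tΔY 3.8637
    t=0.3106 [x] (1,2)
    t=1.3459 [x] (0,2) — stop
  → r_4 = 1.3459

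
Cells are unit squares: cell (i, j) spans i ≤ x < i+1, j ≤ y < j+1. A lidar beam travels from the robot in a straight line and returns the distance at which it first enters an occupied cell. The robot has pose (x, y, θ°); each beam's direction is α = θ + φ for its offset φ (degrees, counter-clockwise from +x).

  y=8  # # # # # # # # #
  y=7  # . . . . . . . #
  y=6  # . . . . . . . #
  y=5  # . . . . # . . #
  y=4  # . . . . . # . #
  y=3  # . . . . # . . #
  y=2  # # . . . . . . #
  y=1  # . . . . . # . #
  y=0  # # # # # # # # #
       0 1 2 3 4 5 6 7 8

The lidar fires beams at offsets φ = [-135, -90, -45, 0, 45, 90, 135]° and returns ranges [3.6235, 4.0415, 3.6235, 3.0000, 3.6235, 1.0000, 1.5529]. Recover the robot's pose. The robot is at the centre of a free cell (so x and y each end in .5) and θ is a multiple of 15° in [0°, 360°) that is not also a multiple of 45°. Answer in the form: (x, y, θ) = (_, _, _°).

(x, y, θ) = (4.5, 4.5, 210°)

Enumerate (i+0.5, j+0.5, θ) over the 44 free cells and 16 admissible headings. For each, cast all 7 beams and compare to the given ranges.
  (4.5, 4.5, 75°): beam 1 = 1.0000 ≠ 3.6235 ✗
  (1.5, 5.5, 60°): beam 1 = 4.6587 ≠ 3.6235 ✗
  (5.5, 6.5, 210°): beam 1 = 1.5529 ≠ 3.6235 ✗
  (2.5, 7.5, 330°): beam 1 = 1.5529 ≠ 3.6235 ✗
  (2.5, 7.5, 150°): beam 1 = 1.9319 ≠ 3.6235 ✗
  …
  (4.5, 4.5, 210°): r_1=3.6235, r_2=4.0415, r_3=3.6235, r_4=3.0000, r_5=3.6235, r_6=1.0000, r_7=1.5529 — all match ✓
Only this pose fits every beam.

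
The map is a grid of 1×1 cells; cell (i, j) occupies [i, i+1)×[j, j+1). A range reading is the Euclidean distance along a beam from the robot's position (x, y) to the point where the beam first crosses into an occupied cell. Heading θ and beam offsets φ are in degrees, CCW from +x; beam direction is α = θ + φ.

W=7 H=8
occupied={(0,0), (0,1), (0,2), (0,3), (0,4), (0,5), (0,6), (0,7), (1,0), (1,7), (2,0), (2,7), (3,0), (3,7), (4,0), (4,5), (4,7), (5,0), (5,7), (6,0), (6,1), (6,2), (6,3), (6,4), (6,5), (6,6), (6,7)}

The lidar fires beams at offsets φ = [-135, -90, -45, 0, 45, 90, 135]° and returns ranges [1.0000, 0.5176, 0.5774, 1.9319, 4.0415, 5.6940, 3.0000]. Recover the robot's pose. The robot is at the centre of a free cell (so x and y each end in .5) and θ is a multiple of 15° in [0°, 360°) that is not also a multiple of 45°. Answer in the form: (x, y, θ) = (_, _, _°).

(x, y, θ) = (2.5, 1.5, 345°)

Enumerate (i+0.5, j+0.5, θ) over the 29 free cells and 16 admissible headings. For each, cast all 7 beams and compare to the given ranges.
  (2.5, 2.5, 195°): beam 1 = 3.0000 ≠ 1.0000 ✗
  (1.5, 3.5, 105°): beam 1 = 5.0000 ≠ 1.0000 ✗
  (2.5, 6.5, 285°): beam 2 = 1.5529 ≠ 0.5176 ✗
  (5.5, 5.5, 75°): beam 4 = 1.5529 ≠ 1.9319 ✗
  (5.5, 5.5, 150°): beam 1 = 0.5176 ≠ 1.0000 ✗
  …
  (2.5, 1.5, 345°): r_1=1.0000, r_2=0.5176, r_3=0.5774, r_4=1.9319, r_5=4.0415, r_6=5.6940, r_7=3.0000 — all match ✓
No second candidate reproduces the full scan.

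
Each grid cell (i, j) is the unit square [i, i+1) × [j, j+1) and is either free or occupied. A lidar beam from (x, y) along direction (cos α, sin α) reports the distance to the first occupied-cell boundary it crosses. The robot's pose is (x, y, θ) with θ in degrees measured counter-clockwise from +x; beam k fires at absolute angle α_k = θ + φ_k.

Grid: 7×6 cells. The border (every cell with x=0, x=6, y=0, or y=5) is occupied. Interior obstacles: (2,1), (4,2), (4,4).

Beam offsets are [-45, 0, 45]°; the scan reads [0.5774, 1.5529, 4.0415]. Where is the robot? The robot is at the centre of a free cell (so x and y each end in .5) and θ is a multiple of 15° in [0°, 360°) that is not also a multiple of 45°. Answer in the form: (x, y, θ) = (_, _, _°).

The pose lattice has 17·16 = 272 candidates. Test each by forward raycasting.
  (5.5, 2.5, 240°): beam 1 = 0.5176 ≠ 0.5774 ✗
  (4.5, 3.5, 105°): beam 2 = 0.5176 ≠ 1.5529 ✗
  (3.5, 1.5, 285°): beam 2 = 0.5176 ≠ 1.5529 ✗
  …
  (2.5, 2.5, 345°): r_1=0.5774, r_2=1.5529, r_3=4.0415 — all match ✓
Only this pose fits every beam.

(x, y, θ) = (2.5, 2.5, 345°)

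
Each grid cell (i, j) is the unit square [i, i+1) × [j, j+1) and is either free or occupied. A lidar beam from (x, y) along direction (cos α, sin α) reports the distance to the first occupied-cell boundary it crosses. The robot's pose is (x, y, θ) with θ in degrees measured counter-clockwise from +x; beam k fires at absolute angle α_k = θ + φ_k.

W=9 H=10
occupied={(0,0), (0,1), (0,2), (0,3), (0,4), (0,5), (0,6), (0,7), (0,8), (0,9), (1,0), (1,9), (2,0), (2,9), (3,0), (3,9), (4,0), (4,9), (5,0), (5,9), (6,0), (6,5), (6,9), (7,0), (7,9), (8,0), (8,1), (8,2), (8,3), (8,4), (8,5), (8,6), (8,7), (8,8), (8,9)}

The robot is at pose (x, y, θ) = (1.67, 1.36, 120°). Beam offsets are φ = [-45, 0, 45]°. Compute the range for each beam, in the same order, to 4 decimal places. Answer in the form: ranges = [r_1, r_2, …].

beam 1: φ=-45°, α=75°
  direction (0.2588, 0.9659); cell (1,1); t to first gridline: x 1.2750, y 0.6626 (then +3.8637 / +1.0353)
    (1,2) via y @ 0.6626
    (2,2) via x @ 1.2750
    (2,3) via y @ 1.6979
    (2,4) via y @ 2.7331
    (2,5) via y @ 3.7684
    (2,6) via y @ 4.8037
    (3,6) via x @ 5.1387
    (3,7) via y @ 5.8390
    (3,8) via y @ 6.8742
    (3,9) via y @ 7.9095  # hit
  → r_1 = 7.9095
beam 2: φ=0°, α=120°
  direction (-0.5000, 0.8660); cell (1,1); t to first gridline: x 1.3400, y 0.7390 (then +2.0000 / +1.1547)
    (1,2) via y @ 0.7390
    (0,2) via x @ 1.3400  # hit
  → r_2 = 1.3400
beam 3: φ=45°, α=165°
  direction (-0.9659, 0.2588); cell (1,1); t to first gridline: x 0.6936, y 2.4728 (then +1.0353 / +3.8637)
    (0,1) via x @ 0.6936  # hit
  → r_3 = 0.6936

ranges = [7.9095, 1.3400, 0.6936]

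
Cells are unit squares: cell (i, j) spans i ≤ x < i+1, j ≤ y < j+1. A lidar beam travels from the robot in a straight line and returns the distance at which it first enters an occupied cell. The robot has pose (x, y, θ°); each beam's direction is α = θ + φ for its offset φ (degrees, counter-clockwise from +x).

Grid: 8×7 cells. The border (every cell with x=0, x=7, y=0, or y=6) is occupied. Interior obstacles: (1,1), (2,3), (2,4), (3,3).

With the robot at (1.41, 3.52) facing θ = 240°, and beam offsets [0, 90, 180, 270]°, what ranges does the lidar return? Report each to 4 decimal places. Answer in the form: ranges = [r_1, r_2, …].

ranges = [0.8200, 0.6813, 1.1800, 0.4734]

beam 1: φ=0°, α=240°
  dir = (cos 240°, sin 240°) = (-0.5000, -0.8660); from cell (1,3)
  next x-line at t=0.8200, next y-line at t=0.6004; Δt_x=2.0000, Δt_y=1.1547
    y: enter (1,2) at t=0.6004
    x: enter (0,2) at t=0.8200 ← occupied
  → r_1 = 0.8200
beam 2: φ=90°, α=330°
  dir = (cos 330°, sin 330°) = (0.8660, -0.5000); from cell (1,3)
  next x-line at t=0.6813, next y-line at t=1.0400; Δt_x=1.1547, Δt_y=2.0000
    x: enter (2,3) at t=0.6813 ← occupied
  → r_2 = 0.6813
beam 3: φ=180°, α=60°
  dir = (cos 60°, sin 60°) = (0.5000, 0.8660); from cell (1,3)
  next x-line at t=1.1800, next y-line at t=0.5543; Δt_x=2.0000, Δt_y=1.1547
    y: enter (1,4) at t=0.5543
    x: enter (2,4) at t=1.1800 ← occupied
  → r_3 = 1.1800
beam 4: φ=270°, α=150°
  dir = (cos 150°, sin 150°) = (-0.8660, 0.5000); from cell (1,3)
  next x-line at t=0.4734, next y-line at t=0.9600; Δt_x=1.1547, Δt_y=2.0000
    x: enter (0,3) at t=0.4734 ← occupied
  → r_4 = 0.4734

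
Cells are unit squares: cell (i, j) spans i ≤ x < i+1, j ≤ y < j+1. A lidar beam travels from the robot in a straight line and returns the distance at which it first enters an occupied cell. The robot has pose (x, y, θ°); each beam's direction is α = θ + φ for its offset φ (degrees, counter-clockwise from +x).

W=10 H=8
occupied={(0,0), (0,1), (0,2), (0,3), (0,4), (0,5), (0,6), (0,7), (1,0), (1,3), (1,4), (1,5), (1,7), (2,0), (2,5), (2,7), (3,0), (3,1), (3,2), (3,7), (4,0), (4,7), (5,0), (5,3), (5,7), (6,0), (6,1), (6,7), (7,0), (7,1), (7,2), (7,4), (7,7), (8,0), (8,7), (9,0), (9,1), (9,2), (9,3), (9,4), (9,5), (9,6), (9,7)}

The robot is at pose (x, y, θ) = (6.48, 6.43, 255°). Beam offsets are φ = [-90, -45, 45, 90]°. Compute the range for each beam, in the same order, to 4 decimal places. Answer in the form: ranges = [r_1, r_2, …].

beam 1: φ=-90°, α=165°
  dir = (cos 165°, sin 165°) = (-0.9659, 0.2588); from cell (6,6)
  next x-line at t=0.4969, next y-line at t=2.2023; Δt_x=1.0353, Δt_y=3.8637
    x: enter (5,6) at t=0.4969
    x: enter (4,6) at t=1.5322
    y: enter (4,7) at t=2.2023 ← occupied
  → r_1 = 2.2023
beam 2: φ=-45°, α=210°
  dir = (cos 210°, sin 210°) = (-0.8660, -0.5000); from cell (6,6)
  next x-line at t=0.5543, next y-line at t=0.8600; Δt_x=1.1547, Δt_y=2.0000
    x: enter (5,6) at t=0.5543
    y: enter (5,5) at t=0.8600
    x: enter (4,5) at t=1.7090
    y: enter (4,4) at t=2.8600
    x: enter (3,4) at t=2.8637
    x: enter (2,4) at t=4.0184
    y: enter (2,3) at t=4.8600
    x: enter (1,3) at t=5.1731 ← occupied
  → r_2 = 5.1731
beam 3: φ=45°, α=300°
  dir = (cos 300°, sin 300°) = (0.5000, -0.8660); from cell (6,6)
  next x-line at t=1.0400, next y-line at t=0.4965; Δt_x=2.0000, Δt_y=1.1547
    y: enter (6,5) at t=0.4965
    x: enter (7,5) at t=1.0400
    y: enter (7,4) at t=1.6512 ← occupied
  → r_3 = 1.6512
beam 4: φ=90°, α=345°
  dir = (cos 345°, sin 345°) = (0.9659, -0.2588); from cell (6,6)
  next x-line at t=0.5383, next y-line at t=1.6614; Δt_x=1.0353, Δt_y=3.8637
    x: enter (7,6) at t=0.5383
    x: enter (8,6) at t=1.5736
    y: enter (8,5) at t=1.6614
    x: enter (9,5) at t=2.6089 ← occupied
  → r_4 = 2.6089

ranges = [2.2023, 5.1731, 1.6512, 2.6089]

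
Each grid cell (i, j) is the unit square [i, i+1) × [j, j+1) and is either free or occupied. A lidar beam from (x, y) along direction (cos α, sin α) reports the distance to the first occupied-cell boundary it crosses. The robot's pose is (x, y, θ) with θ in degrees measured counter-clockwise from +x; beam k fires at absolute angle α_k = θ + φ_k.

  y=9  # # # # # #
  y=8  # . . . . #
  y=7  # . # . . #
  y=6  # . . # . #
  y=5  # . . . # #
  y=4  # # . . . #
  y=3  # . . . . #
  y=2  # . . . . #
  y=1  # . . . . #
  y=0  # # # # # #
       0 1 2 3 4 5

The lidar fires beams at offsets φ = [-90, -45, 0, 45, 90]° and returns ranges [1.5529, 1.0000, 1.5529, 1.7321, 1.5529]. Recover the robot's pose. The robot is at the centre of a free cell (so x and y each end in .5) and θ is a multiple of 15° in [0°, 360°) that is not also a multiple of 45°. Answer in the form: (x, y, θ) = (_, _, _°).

The pose lattice has 28·16 = 448 candidates. Test each by forward raycasting.
  (1.5, 2.5, 195°): beam 2 = 0.5774 ≠ 1.0000 ✗
  (4.5, 4.5, 15°): beam 1 = 1.9319 ≠ 1.5529 ✗
  (2.5, 3.5, 60°): beam 1 = 2.8868 ≠ 1.5529 ✗
  …
  (2.5, 5.5, 105°): r_1=1.5529, r_2=1.0000, r_3=1.5529, r_4=1.7321, r_5=1.5529 — all match ✓
Only this pose fits every beam.

(x, y, θ) = (2.5, 5.5, 105°)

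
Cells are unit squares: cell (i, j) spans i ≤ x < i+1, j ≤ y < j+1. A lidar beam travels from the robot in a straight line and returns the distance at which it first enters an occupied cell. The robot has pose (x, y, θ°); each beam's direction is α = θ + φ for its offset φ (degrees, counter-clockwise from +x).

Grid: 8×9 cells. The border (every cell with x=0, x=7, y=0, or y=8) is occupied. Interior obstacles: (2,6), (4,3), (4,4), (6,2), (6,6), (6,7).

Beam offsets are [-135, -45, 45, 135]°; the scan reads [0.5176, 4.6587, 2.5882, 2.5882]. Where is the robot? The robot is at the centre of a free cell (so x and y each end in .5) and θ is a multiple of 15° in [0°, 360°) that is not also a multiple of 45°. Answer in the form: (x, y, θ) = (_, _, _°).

(x, y, θ) = (3.5, 3.5, 120°)

The pose lattice has 36·16 = 576 candidates. Test each by forward raycasting.
  (4.5, 7.5, 30°): beam 1 = 6.7293 ≠ 0.5176 ✗
  (1.5, 2.5, 15°): beam 1 = 1.0000 ≠ 0.5176 ✗
  (1.5, 7.5, 240°): beam 2 = 0.5176 ≠ 4.6587 ✗
  (4.5, 6.5, 345°): beam 1 = 4.0415 ≠ 0.5176 ✗
  …
  (3.5, 3.5, 120°): r_1=0.5176, r_2=4.6587, r_3=2.5882, r_4=2.5882 — all match ✓
Only this pose fits every beam.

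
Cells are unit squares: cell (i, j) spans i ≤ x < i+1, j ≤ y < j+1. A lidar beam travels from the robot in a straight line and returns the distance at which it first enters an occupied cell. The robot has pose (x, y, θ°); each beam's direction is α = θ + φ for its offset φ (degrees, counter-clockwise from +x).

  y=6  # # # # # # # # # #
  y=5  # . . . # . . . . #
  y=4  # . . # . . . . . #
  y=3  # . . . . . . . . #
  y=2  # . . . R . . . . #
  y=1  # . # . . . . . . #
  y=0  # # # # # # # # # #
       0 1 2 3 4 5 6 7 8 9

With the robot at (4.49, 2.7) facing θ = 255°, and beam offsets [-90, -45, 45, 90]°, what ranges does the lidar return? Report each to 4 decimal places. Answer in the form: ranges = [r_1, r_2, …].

beam 1: φ=-90°, α=165°
  direction (-0.9659, 0.2588); cell (4,2); t to first gridline: x 0.5073, y 1.1591 (then +1.0353 / +3.8637)
    (3,2) via x @ 0.5073
    (3,3) via y @ 1.1591
    (2,3) via x @ 1.5426
    (1,3) via x @ 2.5778
    (0,3) via x @ 3.6131  # hit
  → r_1 = 3.6131
beam 2: φ=-45°, α=210°
  direction (-0.8660, -0.5000); cell (4,2); t to first gridline: x 0.5658, y 1.4000 (then +1.1547 / +2.0000)
    (3,2) via x @ 0.5658
    (3,1) via y @ 1.4000
    (2,1) via x @ 1.7205  # hit
  → r_2 = 1.7205
beam 3: φ=45°, α=300°
  direction (0.5000, -0.8660); cell (4,2); t to first gridline: x 1.0200, y 0.8083 (then +2.0000 / +1.1547)
    (4,1) via y @ 0.8083
    (5,1) via x @ 1.0200
    (5,0) via y @ 1.9630  # hit
  → r_3 = 1.9630
beam 4: φ=90°, α=345°
  direction (0.9659, -0.2588); cell (4,2); t to first gridline: x 0.5280, y 2.7046 (then +1.0353 / +3.8637)
    (5,2) via x @ 0.5280
    (6,2) via x @ 1.5633
    (7,2) via x @ 2.5985
    (7,1) via y @ 2.7046
    (8,1) via x @ 3.6338
    (9,1) via x @ 4.6691  # hit
  → r_4 = 4.6691

ranges = [3.6131, 1.7205, 1.9630, 4.6691]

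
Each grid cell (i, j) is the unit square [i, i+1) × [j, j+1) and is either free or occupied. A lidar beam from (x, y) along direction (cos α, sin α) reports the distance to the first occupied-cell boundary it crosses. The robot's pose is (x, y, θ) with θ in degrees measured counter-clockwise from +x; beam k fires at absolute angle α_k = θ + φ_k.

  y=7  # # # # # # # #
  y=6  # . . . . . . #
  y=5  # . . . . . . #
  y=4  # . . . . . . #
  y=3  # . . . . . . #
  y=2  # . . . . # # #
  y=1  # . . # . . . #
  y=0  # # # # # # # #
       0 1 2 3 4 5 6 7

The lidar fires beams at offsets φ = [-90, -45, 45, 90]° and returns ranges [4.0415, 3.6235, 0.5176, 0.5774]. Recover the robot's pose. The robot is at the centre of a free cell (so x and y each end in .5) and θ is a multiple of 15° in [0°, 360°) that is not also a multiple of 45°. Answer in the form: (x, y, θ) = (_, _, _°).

(x, y, θ) = (3.5, 6.5, 30°)

Enumerate (i+0.5, j+0.5, θ) over the 33 free cells and 16 admissible headings. For each, cast all 4 beams and compare to the given ranges.
  (2.5, 3.5, 105°): beam 1 = 4.6587 ≠ 4.0415 ✗
  (3.5, 3.5, 330°): beam 1 = 2.8868 ≠ 4.0415 ✗
  (5.5, 6.5, 255°): beam 1 = 1.9319 ≠ 4.0415 ✗
  (2.5, 2.5, 165°): beam 1 = 4.6587 ≠ 4.0415 ✗
  …
  (3.5, 6.5, 30°): r_1=4.0415, r_2=3.6235, r_3=0.5176, r_4=0.5774 — all match ✓
No second candidate reproduces the full scan.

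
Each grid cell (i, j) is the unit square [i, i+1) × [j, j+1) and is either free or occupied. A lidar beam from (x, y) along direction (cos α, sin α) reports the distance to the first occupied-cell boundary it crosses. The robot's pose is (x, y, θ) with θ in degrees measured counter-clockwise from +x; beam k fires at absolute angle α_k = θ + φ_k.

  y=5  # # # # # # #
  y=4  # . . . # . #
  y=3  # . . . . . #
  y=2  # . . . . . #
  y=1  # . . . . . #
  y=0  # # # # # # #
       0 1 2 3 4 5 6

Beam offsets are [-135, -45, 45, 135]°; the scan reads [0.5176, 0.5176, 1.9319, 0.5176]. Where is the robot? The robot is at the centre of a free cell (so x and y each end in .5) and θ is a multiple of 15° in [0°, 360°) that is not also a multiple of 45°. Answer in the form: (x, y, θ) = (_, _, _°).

Candidates: 19 free-cell centres × 16 headings = 304 poses. Raycast each; keep the one whose scan matches to 4 dp.
  (5.5, 1.5, 210°): beam 1 = 1.9319 ≠ 0.5176 ✗
  (5.5, 2.5, 150°): beam 2 = 1.9319 ≠ 0.5176 ✗
  (1.5, 4.5, 330°): beam 2 = 3.6235 ≠ 0.5176 ✗
  (2.5, 1.5, 75°): beam 1 = 0.5774 ≠ 0.5176 ✗
  …
  (5.5, 4.5, 240°): r_1=0.5176, r_2=0.5176, r_3=1.9319, r_4=0.5176 — all match ✓
No second candidate reproduces the full scan.

(x, y, θ) = (5.5, 4.5, 240°)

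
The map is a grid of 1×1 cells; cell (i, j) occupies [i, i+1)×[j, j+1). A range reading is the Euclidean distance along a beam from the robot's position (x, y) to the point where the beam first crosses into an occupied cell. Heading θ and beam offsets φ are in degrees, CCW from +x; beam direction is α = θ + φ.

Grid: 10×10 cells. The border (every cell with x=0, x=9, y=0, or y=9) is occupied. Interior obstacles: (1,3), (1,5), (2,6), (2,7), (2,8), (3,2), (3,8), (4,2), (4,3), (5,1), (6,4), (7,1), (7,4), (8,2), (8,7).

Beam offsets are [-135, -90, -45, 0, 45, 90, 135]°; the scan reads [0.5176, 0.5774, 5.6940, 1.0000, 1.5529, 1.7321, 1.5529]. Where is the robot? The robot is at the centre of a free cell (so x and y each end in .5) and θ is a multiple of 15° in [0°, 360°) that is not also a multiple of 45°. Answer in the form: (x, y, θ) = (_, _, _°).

The pose lattice has 49·16 = 784 candidates. Test each by forward raycasting.
  (3.5, 4.5, 195°): beam 1 = 5.1962 ≠ 0.5176 ✗
  (4.5, 7.5, 330°): beam 1 = 1.5529 ≠ 0.5176 ✗
  (1.5, 8.5, 150°): beam 3 = 0.5176 ≠ 5.6940 ✗
  (1.5, 1.5, 255°): beam 1 = 1.0000 ≠ 0.5176 ✗
  (6.5, 2.5, 330°): beam 1 = 1.5529 ≠ 0.5176 ✗
  …
  (2.5, 2.5, 120°): r_1=0.5176, r_2=0.5774, r_3=5.6940, r_4=1.0000, r_5=1.5529, r_6=1.7321, r_7=1.5529 — all match ✓
No second candidate reproduces the full scan.

(x, y, θ) = (2.5, 2.5, 120°)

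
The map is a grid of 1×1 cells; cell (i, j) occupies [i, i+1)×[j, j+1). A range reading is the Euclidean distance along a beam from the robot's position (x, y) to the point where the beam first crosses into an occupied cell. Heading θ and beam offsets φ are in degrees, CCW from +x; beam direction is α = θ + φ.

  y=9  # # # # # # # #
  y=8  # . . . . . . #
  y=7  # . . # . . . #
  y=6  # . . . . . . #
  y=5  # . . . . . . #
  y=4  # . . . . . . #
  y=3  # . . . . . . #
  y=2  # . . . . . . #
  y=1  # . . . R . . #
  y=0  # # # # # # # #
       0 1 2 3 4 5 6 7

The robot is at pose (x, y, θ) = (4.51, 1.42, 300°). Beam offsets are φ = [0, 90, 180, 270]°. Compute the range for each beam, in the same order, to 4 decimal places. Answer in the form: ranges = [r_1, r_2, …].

beam 1: φ=0°, α=300°
  d=(0.5000,-0.8660)  start (4,1)  tX=0.9800 tY=0.4850  stride 1/|dx|=2.0000 1/|dy|=1.1547
    cross y-line → (4,0), t=0.4850 (wall)
  → r_1 = 0.4850
beam 2: φ=90°, α=30°
  d=(0.8660,0.5000)  start (4,1)  tX=0.5658 tY=1.1600  stride 1/|dx|=1.1547 1/|dy|=2.0000
    cross x-line → (5,1), t=0.5658
    cross y-line → (5,2), t=1.1600
    cross x-line → (6,2), t=1.7205
    cross x-line → (7,2), t=2.8752 (wall)
  → r_2 = 2.8752
beam 3: φ=180°, α=120°
  d=(-0.5000,0.8660)  start (4,1)  tX=1.0200 tY=0.6697  stride 1/|dx|=2.0000 1/|dy|=1.1547
    cross y-line → (4,2), t=0.6697
    cross x-line → (3,2), t=1.0200
    cross y-line → (3,3), t=1.8244
    cross y-line → (3,4), t=2.9791
    cross x-line → (2,4), t=3.0200
    cross y-line → (2,5), t=4.1338
    cross x-line → (1,5), t=5.0200
    cross y-line → (1,6), t=5.2885
    cross y-line → (1,7), t=6.4432
    cross x-line → (0,7), t=7.0200 (wall)
  → r_3 = 7.0200
beam 4: φ=270°, α=210°
  d=(-0.8660,-0.5000)  start (4,1)  tX=0.5889 tY=0.8400  stride 1/|dx|=1.1547 1/|dy|=2.0000
    cross x-line → (3,1), t=0.5889
    cross y-line → (3,0), t=0.8400 (wall)
  → r_4 = 0.8400

ranges = [0.4850, 2.8752, 7.0200, 0.8400]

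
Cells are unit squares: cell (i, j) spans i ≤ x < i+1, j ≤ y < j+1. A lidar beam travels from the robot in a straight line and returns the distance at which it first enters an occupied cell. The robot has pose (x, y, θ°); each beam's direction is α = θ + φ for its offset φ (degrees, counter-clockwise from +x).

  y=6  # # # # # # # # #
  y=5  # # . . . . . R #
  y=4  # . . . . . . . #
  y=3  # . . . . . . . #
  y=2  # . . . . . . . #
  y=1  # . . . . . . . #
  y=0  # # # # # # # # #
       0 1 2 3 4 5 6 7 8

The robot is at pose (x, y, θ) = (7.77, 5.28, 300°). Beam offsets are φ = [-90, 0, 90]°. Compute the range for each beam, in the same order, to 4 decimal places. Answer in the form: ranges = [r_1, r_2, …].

ranges = [7.8173, 0.4600, 0.2656]

beam 1: φ=-90°, α=210°
  cosα=-0.8660 sinα=-0.5000 | (7,5) | tMaxX 0.8891 tMaxY 0.5600 | tΔX 1.1547 tΔY 2.0000
    t=0.5600 [y] (7,4)
    t=0.8891 [x] (6,4)
    t=2.0438 [x] (5,4)
    t=2.5600 [y] (5,3)
    t=3.1985 [x] (4,3)
    t=4.3532 [x] (3,3)
    t=4.5600 [y] (3,2)
    t=5.5079 [x] (2,2)
    t=6.5600 [y] (2,1)
    t=6.6626 [x] (1,1)
    t=7.8173 [x] (0,1) — stop
  → r_1 = 7.8173
beam 2: φ=0°, α=300°
  cosα=0.5000 sinα=-0.8660 | (7,5) | tMaxX 0.4600 tMaxY 0.3233 | tΔX 2.0000 tΔY 1.1547
    t=0.3233 [y] (7,4)
    t=0.4600 [x] (8,4) — stop
  → r_2 = 0.4600
beam 3: φ=90°, α=30°
  cosα=0.8660 sinα=0.5000 | (7,5) | tMaxX 0.2656 tMaxY 1.4400 | tΔX 1.1547 tΔY 2.0000
    t=0.2656 [x] (8,5) — stop
  → r_3 = 0.2656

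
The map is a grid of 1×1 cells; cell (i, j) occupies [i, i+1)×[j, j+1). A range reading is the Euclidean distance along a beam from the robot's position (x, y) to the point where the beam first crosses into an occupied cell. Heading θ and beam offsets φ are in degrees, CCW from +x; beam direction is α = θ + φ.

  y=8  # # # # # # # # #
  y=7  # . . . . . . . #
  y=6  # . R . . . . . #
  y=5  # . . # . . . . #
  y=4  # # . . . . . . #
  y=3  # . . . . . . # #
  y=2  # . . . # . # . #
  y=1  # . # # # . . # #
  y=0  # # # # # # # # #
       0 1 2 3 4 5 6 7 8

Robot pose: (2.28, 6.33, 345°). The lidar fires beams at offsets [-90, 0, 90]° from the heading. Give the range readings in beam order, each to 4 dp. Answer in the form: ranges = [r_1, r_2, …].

ranges = [1.3769, 1.2750, 1.7289]

beam 1: φ=-90°, α=255°
  cosα=-0.2588 sinα=-0.9659 | (2,6) | tMaxX 1.0818 tMaxY 0.3416 | tΔX 3.8637 tΔY 1.0353
    t=0.3416 [y] (2,5)
    t=1.0818 [x] (1,5)
    t=1.3769 [y] (1,4) — stop
  → r_1 = 1.3769
beam 2: φ=0°, α=345°
  cosα=0.9659 sinα=-0.2588 | (2,6) | tMaxX 0.7454 tMaxY 1.2750 | tΔX 1.0353 tΔY 3.8637
    t=0.7454 [x] (3,6)
    t=1.2750 [y] (3,5) — stop
  → r_2 = 1.2750
beam 3: φ=90°, α=75°
  cosα=0.2588 sinα=0.9659 | (2,6) | tMaxX 2.7819 tMaxY 0.6936 | tΔX 3.8637 tΔY 1.0353
    t=0.6936 [y] (2,7)
    t=1.7289 [y] (2,8) — stop
  → r_3 = 1.7289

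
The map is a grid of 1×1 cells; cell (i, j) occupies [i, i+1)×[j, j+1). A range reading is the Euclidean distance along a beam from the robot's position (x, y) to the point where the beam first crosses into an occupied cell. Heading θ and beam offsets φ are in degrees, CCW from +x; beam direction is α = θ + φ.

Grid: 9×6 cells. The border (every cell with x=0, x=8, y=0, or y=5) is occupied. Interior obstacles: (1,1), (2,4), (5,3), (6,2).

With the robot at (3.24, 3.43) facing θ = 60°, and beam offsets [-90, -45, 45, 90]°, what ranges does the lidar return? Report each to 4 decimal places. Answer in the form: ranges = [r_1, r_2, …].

beam 1: φ=-90°, α=330°
  d=(0.8660,-0.5000)  start (3,3)  tX=0.8776 tY=0.8600  stride 1/|dx|=1.1547 1/|dy|=2.0000
    cross y-line → (3,2), t=0.8600
    cross x-line → (4,2), t=0.8776
    cross x-line → (5,2), t=2.0323
    cross y-line → (5,1), t=2.8600
    cross x-line → (6,1), t=3.1870
    cross x-line → (7,1), t=4.3417
    cross y-line → (7,0), t=4.8600 (wall)
  → r_1 = 4.8600
beam 2: φ=-45°, α=15°
  d=(0.9659,0.2588)  start (3,3)  tX=0.7868 tY=2.2023  stride 1/|dx|=1.0353 1/|dy|=3.8637
    cross x-line → (4,3), t=0.7868
    cross x-line → (5,3), t=1.8221 (wall)
  → r_2 = 1.8221
beam 3: φ=45°, α=105°
  d=(-0.2588,0.9659)  start (3,3)  tX=0.9273 tY=0.5901  stride 1/|dx|=3.8637 1/|dy|=1.0353
    cross y-line → (3,4), t=0.5901
    cross x-line → (2,4), t=0.9273 (wall)
  → r_3 = 0.9273
beam 4: φ=90°, α=150°
  d=(-0.8660,0.5000)  start (3,3)  tX=0.2771 tY=1.1400  stride 1/|dx|=1.1547 1/|dy|=2.0000
    cross x-line → (2,3), t=0.2771
    cross y-line → (2,4), t=1.1400 (wall)
  → r_4 = 1.1400

ranges = [4.8600, 1.8221, 0.9273, 1.1400]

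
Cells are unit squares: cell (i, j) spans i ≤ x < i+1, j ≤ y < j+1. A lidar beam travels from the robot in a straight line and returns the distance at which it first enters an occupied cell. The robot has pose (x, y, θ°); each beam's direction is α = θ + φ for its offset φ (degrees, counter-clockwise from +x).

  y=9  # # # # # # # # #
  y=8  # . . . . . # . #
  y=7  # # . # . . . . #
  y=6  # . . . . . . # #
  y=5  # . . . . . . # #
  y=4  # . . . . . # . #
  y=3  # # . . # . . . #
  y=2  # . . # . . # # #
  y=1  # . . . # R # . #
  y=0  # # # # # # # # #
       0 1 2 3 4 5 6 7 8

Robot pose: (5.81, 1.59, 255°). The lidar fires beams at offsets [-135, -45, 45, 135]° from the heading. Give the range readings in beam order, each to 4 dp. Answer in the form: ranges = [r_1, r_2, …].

beam 1: φ=-135°, α=120°
  cosα=-0.5000 sinα=0.8660 | (5,1) | tMaxX 1.6200 tMaxY 0.4734 | tΔX 2.0000 tΔY 1.1547
    t=0.4734 [y] (5,2)
    t=1.6200 [x] (4,2)
    t=1.6281 [y] (4,3) — stop
  → r_1 = 1.6281
beam 2: φ=-45°, α=210°
  cosα=-0.8660 sinα=-0.5000 | (5,1) | tMaxX 0.9353 tMaxY 1.1800 | tΔX 1.1547 tΔY 2.0000
    t=0.9353 [x] (4,1) — stop
  → r_2 = 0.9353
beam 3: φ=45°, α=300°
  cosα=0.5000 sinα=-0.8660 | (5,1) | tMaxX 0.3800 tMaxY 0.6813 | tΔX 2.0000 tΔY 1.1547
    t=0.3800 [x] (6,1) — stop
  → r_3 = 0.3800
beam 4: φ=135°, α=30°
  cosα=0.8660 sinα=0.5000 | (5,1) | tMaxX 0.2194 tMaxY 0.8200 | tΔX 1.1547 tΔY 2.0000
    t=0.2194 [x] (6,1) — stop
  → r_4 = 0.2194

ranges = [1.6281, 0.9353, 0.3800, 0.2194]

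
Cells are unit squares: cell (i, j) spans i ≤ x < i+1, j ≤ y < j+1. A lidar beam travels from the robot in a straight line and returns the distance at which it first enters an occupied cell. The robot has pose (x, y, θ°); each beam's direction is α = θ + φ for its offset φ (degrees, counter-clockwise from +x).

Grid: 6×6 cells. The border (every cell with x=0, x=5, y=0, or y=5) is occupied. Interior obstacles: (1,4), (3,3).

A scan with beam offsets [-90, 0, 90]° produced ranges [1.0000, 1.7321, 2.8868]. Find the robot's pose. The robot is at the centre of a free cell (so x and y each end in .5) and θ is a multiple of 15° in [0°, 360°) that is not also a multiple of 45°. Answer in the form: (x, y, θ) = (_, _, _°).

The pose lattice has 14·16 = 224 candidates. Test each by forward raycasting.
  (2.5, 1.5, 75°): beam 1 = 1.9319 ≠ 1.0000 ✗
  (1.5, 2.5, 255°): beam 1 = 0.5176 ≠ 1.0000 ✗
  (4.5, 2.5, 15°): beam 1 = 1.5529 ≠ 1.0000 ✗
  …
  (2.5, 3.5, 210°): r_1=1.0000, r_2=1.7321, r_3=2.8868 — all match ✓
No second candidate reproduces the full scan.

(x, y, θ) = (2.5, 3.5, 210°)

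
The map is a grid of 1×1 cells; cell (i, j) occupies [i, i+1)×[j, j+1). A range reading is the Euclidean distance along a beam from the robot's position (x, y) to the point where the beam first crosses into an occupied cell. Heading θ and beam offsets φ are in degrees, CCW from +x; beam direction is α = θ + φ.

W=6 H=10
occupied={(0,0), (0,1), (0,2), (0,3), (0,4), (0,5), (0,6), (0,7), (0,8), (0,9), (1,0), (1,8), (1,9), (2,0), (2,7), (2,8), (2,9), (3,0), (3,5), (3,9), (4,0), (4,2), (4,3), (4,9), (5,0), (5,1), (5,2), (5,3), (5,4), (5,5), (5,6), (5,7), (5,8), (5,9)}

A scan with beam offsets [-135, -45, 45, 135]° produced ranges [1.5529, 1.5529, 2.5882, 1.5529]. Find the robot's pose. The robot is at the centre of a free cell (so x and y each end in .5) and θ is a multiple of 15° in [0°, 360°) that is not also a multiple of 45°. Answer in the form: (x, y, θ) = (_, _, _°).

The pose lattice has 26·16 = 416 candidates. Test each by forward raycasting.
  (2.5, 6.5, 195°): beam 1 = 0.5774 ≠ 1.5529 ✗
  (1.5, 6.5, 60°): beam 1 = 5.6940 ≠ 1.5529 ✗
  (1.5, 6.5, 75°): beam 1 = 5.0000 ≠ 1.5529 ✗
  …
  (2.5, 2.5, 30°): r_1=1.5529, r_2=1.5529, r_3=2.5882, r_4=1.5529 — all match ✓
No second candidate reproduces the full scan.

(x, y, θ) = (2.5, 2.5, 30°)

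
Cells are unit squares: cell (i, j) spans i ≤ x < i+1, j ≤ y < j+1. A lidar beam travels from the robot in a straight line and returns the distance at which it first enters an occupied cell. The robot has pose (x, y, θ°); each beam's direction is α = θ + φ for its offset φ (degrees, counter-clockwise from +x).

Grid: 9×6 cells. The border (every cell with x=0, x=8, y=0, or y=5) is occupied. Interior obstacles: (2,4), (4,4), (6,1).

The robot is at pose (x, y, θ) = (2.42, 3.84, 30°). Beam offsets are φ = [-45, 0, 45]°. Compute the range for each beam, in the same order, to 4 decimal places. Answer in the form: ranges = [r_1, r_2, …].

ranges = [5.7768, 0.3200, 0.1656]

beam 1: φ=-45°, α=345°
  d=(0.9659,-0.2588)  start (2,3)  tX=0.6005 tY=3.2455  stride 1/|dx|=1.0353 1/|dy|=3.8637
    cross x-line → (3,3), t=0.6005
    cross x-line → (4,3), t=1.6357
    cross x-line → (5,3), t=2.6710
    cross y-line → (5,2), t=3.2455
    cross x-line → (6,2), t=3.7063
    cross x-line → (7,2), t=4.7416
    cross x-line → (8,2), t=5.7768 (wall)
  → r_1 = 5.7768
beam 2: φ=0°, α=30°
  d=(0.8660,0.5000)  start (2,3)  tX=0.6697 tY=0.3200  stride 1/|dx|=1.1547 1/|dy|=2.0000
    cross y-line → (2,4), t=0.3200 (wall)
  → r_2 = 0.3200
beam 3: φ=45°, α=75°
  d=(0.2588,0.9659)  start (2,3)  tX=2.2409 tY=0.1656  stride 1/|dx|=3.8637 1/|dy|=1.0353
    cross y-line → (2,4), t=0.1656 (wall)
  → r_3 = 0.1656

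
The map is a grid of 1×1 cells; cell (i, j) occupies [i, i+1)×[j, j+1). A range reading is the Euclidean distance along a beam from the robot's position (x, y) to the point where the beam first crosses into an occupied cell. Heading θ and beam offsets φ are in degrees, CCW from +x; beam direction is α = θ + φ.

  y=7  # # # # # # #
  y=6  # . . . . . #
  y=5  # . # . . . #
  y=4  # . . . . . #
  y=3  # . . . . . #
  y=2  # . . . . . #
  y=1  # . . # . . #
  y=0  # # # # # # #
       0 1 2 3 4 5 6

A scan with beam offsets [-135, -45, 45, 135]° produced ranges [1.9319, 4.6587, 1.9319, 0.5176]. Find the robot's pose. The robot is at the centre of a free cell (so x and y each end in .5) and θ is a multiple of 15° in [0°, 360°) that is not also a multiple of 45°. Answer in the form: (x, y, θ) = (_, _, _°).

(x, y, θ) = (1.5, 3.5, 30°)

Candidates: 28 free-cell centres × 16 headings = 448 poses. Raycast each; keep the one whose scan matches to 4 dp.
  (3.5, 3.5, 210°): beam 1 = 3.6235 ≠ 1.9319 ✗
  (4.5, 2.5, 150°): beam 1 = 1.5529 ≠ 1.9319 ✗
  (5.5, 3.5, 105°): beam 1 = 0.5774 ≠ 1.9319 ✗
  …
  (1.5, 3.5, 30°): r_1=1.9319, r_2=4.6587, r_3=1.9319, r_4=0.5176 — all match ✓
Only this pose fits every beam.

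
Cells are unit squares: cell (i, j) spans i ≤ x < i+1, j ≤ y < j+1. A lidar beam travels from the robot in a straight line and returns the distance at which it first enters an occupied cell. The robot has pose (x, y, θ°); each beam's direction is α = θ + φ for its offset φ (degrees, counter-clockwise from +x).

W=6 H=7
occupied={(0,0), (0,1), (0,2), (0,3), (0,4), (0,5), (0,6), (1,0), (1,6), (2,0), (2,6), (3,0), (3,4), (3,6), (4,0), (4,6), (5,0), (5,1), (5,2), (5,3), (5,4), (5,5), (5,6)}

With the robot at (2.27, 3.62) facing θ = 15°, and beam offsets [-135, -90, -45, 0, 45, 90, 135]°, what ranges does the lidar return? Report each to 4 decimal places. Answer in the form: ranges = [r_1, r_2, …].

beam 1: φ=-135°, α=240°
  direction (-0.5000, -0.8660); cell (2,3); t to first gridline: x 0.5400, y 0.7159 (then +2.0000 / +1.1547)
    (1,3) via x @ 0.5400
    (1,2) via y @ 0.7159
    (1,1) via y @ 1.8706
    (0,1) via x @ 2.5400  # hit
  → r_1 = 2.5400
beam 2: φ=-90°, α=285°
  direction (0.2588, -0.9659); cell (2,3); t to first gridline: x 2.8205, y 0.6419 (then +3.8637 / +1.0353)
    (2,2) via y @ 0.6419
    (2,1) via y @ 1.6771
    (2,0) via y @ 2.7124  # hit
  → r_2 = 2.7124
beam 3: φ=-45°, α=330°
  direction (0.8660, -0.5000); cell (2,3); t to first gridline: x 0.8429, y 1.2400 (then +1.1547 / +2.0000)
    (3,3) via x @ 0.8429
    (3,2) via y @ 1.2400
    (4,2) via x @ 1.9976
    (5,2) via x @ 3.1523  # hit
  → r_3 = 3.1523
beam 4: φ=0°, α=15°
  direction (0.9659, 0.2588); cell (2,3); t to first gridline: x 0.7558, y 1.4682 (then +1.0353 / +3.8637)
    (3,3) via x @ 0.7558
    (3,4) via y @ 1.4682  # hit
  → r_4 = 1.4682
beam 5: φ=45°, α=60°
  direction (0.5000, 0.8660); cell (2,3); t to first gridline: x 1.4600, y 0.4388 (then +2.0000 / +1.1547)
    (2,4) via y @ 0.4388
    (3,4) via x @ 1.4600  # hit
  → r_5 = 1.4600
beam 6: φ=90°, α=105°
  direction (-0.2588, 0.9659); cell (2,3); t to first gridline: x 1.0432, y 0.3934 (then +3.8637 / +1.0353)
    (2,4) via y @ 0.3934
    (1,4) via x @ 1.0432
    (1,5) via y @ 1.4287
    (1,6) via y @ 2.4640  # hit
  → r_6 = 2.4640
beam 7: φ=135°, α=150°
  direction (-0.8660, 0.5000); cell (2,3); t to first gridline: x 0.3118, y 0.7600 (then +1.1547 / +2.0000)
    (1,3) via x @ 0.3118
    (1,4) via y @ 0.7600
    (0,4) via x @ 1.4665  # hit
  → r_7 = 1.4665

ranges = [2.5400, 2.7124, 3.1523, 1.4682, 1.4600, 2.4640, 1.4665]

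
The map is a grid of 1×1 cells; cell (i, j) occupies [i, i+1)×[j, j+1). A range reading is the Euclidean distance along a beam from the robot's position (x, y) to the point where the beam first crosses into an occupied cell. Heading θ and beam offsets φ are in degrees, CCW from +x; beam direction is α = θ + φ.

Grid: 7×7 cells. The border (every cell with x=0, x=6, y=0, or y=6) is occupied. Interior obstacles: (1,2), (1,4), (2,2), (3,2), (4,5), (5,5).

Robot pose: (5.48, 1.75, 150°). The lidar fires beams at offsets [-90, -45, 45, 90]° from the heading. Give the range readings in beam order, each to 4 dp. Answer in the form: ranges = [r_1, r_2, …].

beam 1: φ=-90°, α=60°
  d=(0.5000,0.8660)  start (5,1)  tX=1.0400 tY=0.2887  stride 1/|dx|=2.0000 1/|dy|=1.1547
    cross y-line → (5,2), t=0.2887
    cross x-line → (6,2), t=1.0400 (wall)
  → r_1 = 1.0400
beam 2: φ=-45°, α=105°
  d=(-0.2588,0.9659)  start (5,1)  tX=1.8546 tY=0.2588  stride 1/|dx|=3.8637 1/|dy|=1.0353
    cross y-line → (5,2), t=0.2588
    cross y-line → (5,3), t=1.2941
    cross x-line → (4,3), t=1.8546
    cross y-line → (4,4), t=2.3294
    cross y-line → (4,5), t=3.3646 (wall)
  → r_2 = 3.3646
beam 3: φ=45°, α=195°
  d=(-0.9659,-0.2588)  start (5,1)  tX=0.4969 tY=2.8978  stride 1/|dx|=1.0353 1/|dy|=3.8637
    cross x-line → (4,1), t=0.4969
    cross x-line → (3,1), t=1.5322
    cross x-line → (2,1), t=2.5675
    cross y-line → (2,0), t=2.8978 (wall)
  → r_3 = 2.8978
beam 4: φ=90°, α=240°
  d=(-0.5000,-0.8660)  start (5,1)  tX=0.9600 tY=0.8660  stride 1/|dx|=2.0000 1/|dy|=1.1547
    cross y-line → (5,0), t=0.8660 (wall)
  → r_4 = 0.8660

ranges = [1.0400, 3.3646, 2.8978, 0.8660]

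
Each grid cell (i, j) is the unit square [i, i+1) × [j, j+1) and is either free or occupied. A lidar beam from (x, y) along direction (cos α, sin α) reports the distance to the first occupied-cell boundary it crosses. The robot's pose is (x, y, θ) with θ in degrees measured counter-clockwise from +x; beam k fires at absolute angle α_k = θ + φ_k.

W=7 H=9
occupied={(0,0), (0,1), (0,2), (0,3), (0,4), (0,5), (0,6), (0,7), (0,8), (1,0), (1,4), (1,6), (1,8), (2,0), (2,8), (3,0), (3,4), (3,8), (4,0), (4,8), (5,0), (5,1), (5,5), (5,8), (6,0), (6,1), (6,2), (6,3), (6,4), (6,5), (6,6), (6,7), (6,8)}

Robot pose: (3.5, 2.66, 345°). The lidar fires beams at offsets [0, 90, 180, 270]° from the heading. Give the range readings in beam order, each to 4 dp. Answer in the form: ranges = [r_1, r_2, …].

ranges = [2.5500, 1.3873, 2.5882, 1.7186]

beam 1: φ=0°, α=345°
  d=(0.9659,-0.2588)  start (3,2)  tX=0.5176 tY=2.5500  stride 1/|dx|=1.0353 1/|dy|=3.8637
    cross x-line → (4,2), t=0.5176
    cross x-line → (5,2), t=1.5529
    cross y-line → (5,1), t=2.5500 (wall)
  → r_1 = 2.5500
beam 2: φ=90°, α=75°
  d=(0.2588,0.9659)  start (3,2)  tX=1.9319 tY=0.3520  stride 1/|dx|=3.8637 1/|dy|=1.0353
    cross y-line → (3,3), t=0.3520
    cross y-line → (3,4), t=1.3873 (wall)
  → r_2 = 1.3873
beam 3: φ=180°, α=165°
  d=(-0.9659,0.2588)  start (3,2)  tX=0.5176 tY=1.3137  stride 1/|dx|=1.0353 1/|dy|=3.8637
    cross x-line → (2,2), t=0.5176
    cross y-line → (2,3), t=1.3137
    cross x-line → (1,3), t=1.5529
    cross x-line → (0,3), t=2.5882 (wall)
  → r_3 = 2.5882
beam 4: φ=270°, α=255°
  d=(-0.2588,-0.9659)  start (3,2)  tX=1.9319 tY=0.6833  stride 1/|dx|=3.8637 1/|dy|=1.0353
    cross y-line → (3,1), t=0.6833
    cross y-line → (3,0), t=1.7186 (wall)
  → r_4 = 1.7186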